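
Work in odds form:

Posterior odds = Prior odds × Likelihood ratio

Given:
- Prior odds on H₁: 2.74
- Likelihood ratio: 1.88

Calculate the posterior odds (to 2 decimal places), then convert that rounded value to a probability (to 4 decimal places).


Step 1: Calculate posterior odds
Posterior odds = Prior odds × LR
               = 2.74 × 1.88
               = 5.15

Step 2: Convert to probability
P(H₁|E) = Posterior odds / (1 + Posterior odds)
       = 5.15 / (1 + 5.15)
       = 5.15 / 6.15
       = 0.8374

The evidence increased P(H₁) from 0.7326 to 0.8374.


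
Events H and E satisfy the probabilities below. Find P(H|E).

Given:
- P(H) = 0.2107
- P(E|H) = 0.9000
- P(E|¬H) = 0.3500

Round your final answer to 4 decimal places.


Bayes' theorem: P(H|E) = P(E|H) × P(H) / P(E)

Step 1: Calculate P(E) using law of total probability
P(E) = P(E|H)P(H) + P(E|¬H)P(¬H)
     = 0.9000 × 0.2107 + 0.3500 × 0.7893
     = 0.18963000 + 0.27625500
     = 0.46588500

Step 2: Apply Bayes' theorem
P(H|E) = P(E|H) × P(H) / P(E)
       = 0.18963000 / 0.46588500
       = 0.4070


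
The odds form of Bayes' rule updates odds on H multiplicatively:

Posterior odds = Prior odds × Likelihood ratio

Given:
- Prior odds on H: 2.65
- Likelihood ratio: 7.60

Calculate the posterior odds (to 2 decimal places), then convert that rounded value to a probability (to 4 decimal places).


Step 1: Calculate posterior odds
Posterior odds = Prior odds × LR
               = 2.65 × 7.60
               = 20.14

Step 2: Convert to probability
P(H|E) = Posterior odds / (1 + Posterior odds)
       = 20.14 / (1 + 20.14)
       = 20.14 / 21.14
       = 0.9527

The evidence increased P(H) from 0.7260 to 0.9527.


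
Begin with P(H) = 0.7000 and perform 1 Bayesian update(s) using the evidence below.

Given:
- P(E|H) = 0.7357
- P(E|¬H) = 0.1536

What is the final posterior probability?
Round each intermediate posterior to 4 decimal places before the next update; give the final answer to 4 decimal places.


Sequential Bayesian updating:

Initial prior: P(H) = 0.7000

Update 1:
  P(E) = 0.7357 × 0.7000 + 0.1536 × 0.3000 = 0.51499000 + 0.04608000 = 0.56107000
  P(H|E) = 0.51499000 / 0.56107000 = 0.9179

Final posterior: 0.9179


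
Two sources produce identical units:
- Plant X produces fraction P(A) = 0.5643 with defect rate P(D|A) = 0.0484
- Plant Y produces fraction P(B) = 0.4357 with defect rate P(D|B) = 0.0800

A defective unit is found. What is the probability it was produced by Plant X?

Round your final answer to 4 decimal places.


Let A = from Plant X, D = defective

Given:
- P(A) = 0.5643, P(B) = 0.4357
- P(D|A) = 0.0484, P(D|B) = 0.0800

Step 1: Find P(D)
P(D) = P(D|A)P(A) + P(D|B)P(B)
     = 0.0484 × 0.5643 + 0.0800 × 0.4357
     = 0.02731212 + 0.03485600
     = 0.06216812

Step 2: Apply Bayes' theorem
P(A|D) = P(D|A)P(A) / P(D)
       = 0.02731212 / 0.06216812
       = 0.4393


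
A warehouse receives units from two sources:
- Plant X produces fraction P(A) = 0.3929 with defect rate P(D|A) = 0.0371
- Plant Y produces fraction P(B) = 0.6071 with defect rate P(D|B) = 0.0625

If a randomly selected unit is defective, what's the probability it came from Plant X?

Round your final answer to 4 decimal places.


Let A = from Plant X, D = defective

Given:
- P(A) = 0.3929, P(B) = 0.6071
- P(D|A) = 0.0371, P(D|B) = 0.0625

Step 1: Find P(D)
P(D) = P(D|A)P(A) + P(D|B)P(B)
     = 0.0371 × 0.3929 + 0.0625 × 0.6071
     = 0.01457659 + 0.03794375
     = 0.05252034

Step 2: Apply Bayes' theorem
P(A|D) = P(D|A)P(A) / P(D)
       = 0.01457659 / 0.05252034
       = 0.2775


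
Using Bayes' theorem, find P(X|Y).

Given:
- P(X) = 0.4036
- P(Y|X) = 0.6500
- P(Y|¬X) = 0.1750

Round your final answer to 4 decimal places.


Bayes' theorem: P(X|Y) = P(Y|X) × P(X) / P(Y)

Step 1: Calculate P(Y) using law of total probability
P(Y) = P(Y|X)P(X) + P(Y|¬X)P(¬X)
     = 0.6500 × 0.4036 + 0.1750 × 0.5964
     = 0.26234000 + 0.10437000
     = 0.36671000

Step 2: Apply Bayes' theorem
P(X|Y) = P(Y|X) × P(X) / P(Y)
       = 0.26234000 / 0.36671000
       = 0.7154


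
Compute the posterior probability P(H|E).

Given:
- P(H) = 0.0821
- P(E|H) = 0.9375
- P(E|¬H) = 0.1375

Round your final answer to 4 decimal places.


Bayes' theorem: P(H|E) = P(E|H) × P(H) / P(E)

Step 1: Calculate P(E) using law of total probability
P(E) = P(E|H)P(H) + P(E|¬H)P(¬H)
     = 0.9375 × 0.0821 + 0.1375 × 0.9179
     = 0.07696875 + 0.12621125
     = 0.20318000

Step 2: Apply Bayes' theorem
P(H|E) = P(E|H) × P(H) / P(E)
       = 0.07696875 / 0.20318000
       = 0.3788


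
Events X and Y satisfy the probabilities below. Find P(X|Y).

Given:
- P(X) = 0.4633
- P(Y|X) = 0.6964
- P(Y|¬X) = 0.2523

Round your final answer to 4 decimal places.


Bayes' theorem: P(X|Y) = P(Y|X) × P(X) / P(Y)

Step 1: Calculate P(Y) using law of total probability
P(Y) = P(Y|X)P(X) + P(Y|¬X)P(¬X)
     = 0.6964 × 0.4633 + 0.2523 × 0.5367
     = 0.32264212 + 0.13540941
     = 0.45805153

Step 2: Apply Bayes' theorem
P(X|Y) = P(Y|X) × P(X) / P(Y)
       = 0.32264212 / 0.45805153
       = 0.7044


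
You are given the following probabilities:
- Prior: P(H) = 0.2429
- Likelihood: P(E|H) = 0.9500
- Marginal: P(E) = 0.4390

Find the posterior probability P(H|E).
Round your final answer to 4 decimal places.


Using Bayes' theorem:

P(H|E) = P(E|H) × P(H) / P(E)
       = 0.9500 × 0.2429 / 0.4390
       = 0.23075500 / 0.4390
       = 0.5256

The evidence strengthens our belief in H.
Prior: 0.2429 → Posterior: 0.5256


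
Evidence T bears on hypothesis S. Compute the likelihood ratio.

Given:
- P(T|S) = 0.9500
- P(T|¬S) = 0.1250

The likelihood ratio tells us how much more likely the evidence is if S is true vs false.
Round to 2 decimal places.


Likelihood Ratio (LR) = P(T|S) / P(T|¬S)

LR = 0.9500 / 0.1250
   = 7.60

The evidence is 7.60 times more likely if S is true than if S is false.
Because LR exceeds 1, T is evidence for S.


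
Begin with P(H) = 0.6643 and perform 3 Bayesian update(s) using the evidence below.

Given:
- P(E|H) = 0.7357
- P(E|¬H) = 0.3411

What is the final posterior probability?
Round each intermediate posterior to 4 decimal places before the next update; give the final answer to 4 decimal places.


Sequential Bayesian updating:

Initial prior: P(H) = 0.6643

Update 1:
  P(E) = 0.7357 × 0.6643 + 0.3411 × 0.3357 = 0.48872551 + 0.11450727 = 0.60323278
  P(H|E) = 0.48872551 / 0.60323278 = 0.8102

Update 2:
  P(E) = 0.7357 × 0.8102 + 0.3411 × 0.1898 = 0.59606414 + 0.06474078 = 0.66080492
  P(H|E) = 0.59606414 / 0.66080492 = 0.9020

Update 3:
  P(E) = 0.7357 × 0.9020 + 0.3411 × 0.0980 = 0.66360140 + 0.03342780 = 0.69702920
  P(H|E) = 0.66360140 / 0.69702920 = 0.9520

Final posterior: 0.9520


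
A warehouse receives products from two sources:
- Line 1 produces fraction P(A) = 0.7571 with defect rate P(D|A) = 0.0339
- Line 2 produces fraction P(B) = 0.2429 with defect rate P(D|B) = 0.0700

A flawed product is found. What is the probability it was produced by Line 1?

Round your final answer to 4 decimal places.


Let A = from Line 1, D = flawed

Given:
- P(A) = 0.7571, P(B) = 0.2429
- P(D|A) = 0.0339, P(D|B) = 0.0700

Step 1: Find P(D)
P(D) = P(D|A)P(A) + P(D|B)P(B)
     = 0.0339 × 0.7571 + 0.0700 × 0.2429
     = 0.02566569 + 0.01700300
     = 0.04266869

Step 2: Apply Bayes' theorem
P(A|D) = P(D|A)P(A) / P(D)
       = 0.02566569 / 0.04266869
       = 0.6015


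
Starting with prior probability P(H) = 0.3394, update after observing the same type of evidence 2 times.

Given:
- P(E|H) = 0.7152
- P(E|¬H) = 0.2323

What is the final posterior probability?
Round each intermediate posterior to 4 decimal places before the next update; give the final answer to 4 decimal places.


Sequential Bayesian updating:

Initial prior: P(H) = 0.3394

Update 1:
  P(E) = 0.7152 × 0.3394 + 0.2323 × 0.6606 = 0.24273888 + 0.15345738 = 0.39619626
  P(H|E) = 0.24273888 / 0.39619626 = 0.6127

Update 2:
  P(E) = 0.7152 × 0.6127 + 0.2323 × 0.3873 = 0.43820304 + 0.08996979 = 0.52817283
  P(H|E) = 0.43820304 / 0.52817283 = 0.8297

Final posterior: 0.8297


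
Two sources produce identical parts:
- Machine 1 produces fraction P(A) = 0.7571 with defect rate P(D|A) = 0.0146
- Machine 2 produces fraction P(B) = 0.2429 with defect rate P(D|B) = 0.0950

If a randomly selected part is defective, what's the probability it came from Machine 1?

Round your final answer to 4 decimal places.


Let A = from Machine 1, D = defective

Given:
- P(A) = 0.7571, P(B) = 0.2429
- P(D|A) = 0.0146, P(D|B) = 0.0950

Step 1: Find P(D)
P(D) = P(D|A)P(A) + P(D|B)P(B)
     = 0.0146 × 0.7571 + 0.0950 × 0.2429
     = 0.01105366 + 0.02307550
     = 0.03412916

Step 2: Apply Bayes' theorem
P(A|D) = P(D|A)P(A) / P(D)
       = 0.01105366 / 0.03412916
       = 0.3239


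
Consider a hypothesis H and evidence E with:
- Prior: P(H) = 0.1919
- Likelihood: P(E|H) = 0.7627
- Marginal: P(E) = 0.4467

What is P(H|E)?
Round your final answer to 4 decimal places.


Using Bayes' theorem:

P(H|E) = P(E|H) × P(H) / P(E)
       = 0.7627 × 0.1919 / 0.4467
       = 0.14636213 / 0.4467
       = 0.3277

The evidence strengthens our belief in H.
Prior: 0.1919 → Posterior: 0.3277


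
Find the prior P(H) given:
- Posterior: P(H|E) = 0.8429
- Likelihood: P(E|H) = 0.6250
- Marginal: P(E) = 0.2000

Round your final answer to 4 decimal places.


From Bayes' theorem: P(H|E) = P(E|H) × P(H) / P(E)

Rearranging for P(H):
P(H) = P(H|E) × P(E) / P(E|H)
     = 0.8429 × 0.2000 / 0.6250
     = 0.16858000 / 0.6250
     = 0.2697


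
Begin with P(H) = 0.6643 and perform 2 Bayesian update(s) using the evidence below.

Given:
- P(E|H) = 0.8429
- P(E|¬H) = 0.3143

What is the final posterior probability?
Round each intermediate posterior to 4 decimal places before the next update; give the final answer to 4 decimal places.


Sequential Bayesian updating:

Initial prior: P(H) = 0.6643

Update 1:
  P(E) = 0.8429 × 0.6643 + 0.3143 × 0.3357 = 0.55993847 + 0.10551051 = 0.66544898
  P(H|E) = 0.55993847 / 0.66544898 = 0.8414

Update 2:
  P(E) = 0.8429 × 0.8414 + 0.3143 × 0.1586 = 0.70921606 + 0.04984798 = 0.75906404
  P(H|E) = 0.70921606 / 0.75906404 = 0.9343

Final posterior: 0.9343


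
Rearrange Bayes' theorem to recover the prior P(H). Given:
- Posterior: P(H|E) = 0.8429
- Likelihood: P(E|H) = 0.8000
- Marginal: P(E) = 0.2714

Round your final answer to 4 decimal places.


From Bayes' theorem: P(H|E) = P(E|H) × P(H) / P(E)

Rearranging for P(H):
P(H) = P(H|E) × P(E) / P(E|H)
     = 0.8429 × 0.2714 / 0.8000
     = 0.22876306 / 0.8000
     = 0.2860


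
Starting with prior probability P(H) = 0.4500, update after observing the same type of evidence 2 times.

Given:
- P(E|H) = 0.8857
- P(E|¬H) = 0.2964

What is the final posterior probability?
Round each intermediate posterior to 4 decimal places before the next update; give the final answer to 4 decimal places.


Sequential Bayesian updating:

Initial prior: P(H) = 0.4500

Update 1:
  P(E) = 0.8857 × 0.4500 + 0.2964 × 0.5500 = 0.39856500 + 0.16302000 = 0.56158500
  P(H|E) = 0.39856500 / 0.56158500 = 0.7097

Update 2:
  P(E) = 0.8857 × 0.7097 + 0.2964 × 0.2903 = 0.62858129 + 0.08604492 = 0.71462621
  P(H|E) = 0.62858129 / 0.71462621 = 0.8796

Final posterior: 0.8796


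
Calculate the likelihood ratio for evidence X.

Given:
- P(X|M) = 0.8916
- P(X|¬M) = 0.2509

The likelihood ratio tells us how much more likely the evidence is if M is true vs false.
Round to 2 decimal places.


Likelihood Ratio (LR) = P(X|M) / P(X|¬M)

LR = 0.8916 / 0.2509
   = 3.55

The evidence is 3.55 times more likely if M is true than if M is false.
Because LR exceeds 1, X is evidence for M.


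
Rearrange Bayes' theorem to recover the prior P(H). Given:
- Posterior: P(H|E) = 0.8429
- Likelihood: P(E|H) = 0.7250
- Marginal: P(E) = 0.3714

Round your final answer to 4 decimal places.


From Bayes' theorem: P(H|E) = P(E|H) × P(H) / P(E)

Rearranging for P(H):
P(H) = P(H|E) × P(E) / P(E|H)
     = 0.8429 × 0.3714 / 0.7250
     = 0.31305306 / 0.7250
     = 0.4318


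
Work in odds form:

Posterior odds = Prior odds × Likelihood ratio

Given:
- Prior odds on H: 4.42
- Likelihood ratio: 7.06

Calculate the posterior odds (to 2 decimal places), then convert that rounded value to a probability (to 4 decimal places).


Step 1: Calculate posterior odds
Posterior odds = Prior odds × LR
               = 4.42 × 7.06
               = 31.21

Step 2: Convert to probability
P(H|E) = Posterior odds / (1 + Posterior odds)
       = 31.21 / (1 + 31.21)
       = 31.21 / 32.21
       = 0.9690

The evidence increased P(H) from 0.8155 to 0.9690.


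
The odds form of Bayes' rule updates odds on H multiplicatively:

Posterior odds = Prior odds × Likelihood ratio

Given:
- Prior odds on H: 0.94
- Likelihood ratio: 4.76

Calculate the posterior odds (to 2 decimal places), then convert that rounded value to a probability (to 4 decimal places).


Step 1: Calculate posterior odds
Posterior odds = Prior odds × LR
               = 0.94 × 4.76
               = 4.47

Step 2: Convert to probability
P(H|E) = Posterior odds / (1 + Posterior odds)
       = 4.47 / (1 + 4.47)
       = 4.47 / 5.47
       = 0.8172

The evidence increased P(H) from 0.4845 to 0.8172.


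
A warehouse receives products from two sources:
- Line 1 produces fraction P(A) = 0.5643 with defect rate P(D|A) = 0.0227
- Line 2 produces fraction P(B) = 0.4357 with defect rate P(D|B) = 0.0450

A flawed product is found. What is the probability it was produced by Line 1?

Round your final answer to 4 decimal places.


Let A = from Line 1, D = flawed

Given:
- P(A) = 0.5643, P(B) = 0.4357
- P(D|A) = 0.0227, P(D|B) = 0.0450

Step 1: Find P(D)
P(D) = P(D|A)P(A) + P(D|B)P(B)
     = 0.0227 × 0.5643 + 0.0450 × 0.4357
     = 0.01280961 + 0.01960650
     = 0.03241611

Step 2: Apply Bayes' theorem
P(A|D) = P(D|A)P(A) / P(D)
       = 0.01280961 / 0.03241611
       = 0.3952


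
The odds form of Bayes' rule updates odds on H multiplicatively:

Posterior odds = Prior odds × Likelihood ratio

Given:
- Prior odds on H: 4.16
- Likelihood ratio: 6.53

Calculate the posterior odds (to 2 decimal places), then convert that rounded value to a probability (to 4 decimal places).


Step 1: Calculate posterior odds
Posterior odds = Prior odds × LR
               = 4.16 × 6.53
               = 27.16

Step 2: Convert to probability
P(H|E) = Posterior odds / (1 + Posterior odds)
       = 27.16 / (1 + 27.16)
       = 27.16 / 28.16
       = 0.9645

The evidence increased P(H) from 0.8062 to 0.9645.


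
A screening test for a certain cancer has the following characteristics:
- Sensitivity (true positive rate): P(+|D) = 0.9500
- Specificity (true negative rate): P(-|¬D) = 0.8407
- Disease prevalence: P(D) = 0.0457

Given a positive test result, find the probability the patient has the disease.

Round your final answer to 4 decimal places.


Let D = has disease, + = positive test

Given:
- P(D) = 0.0457 (prevalence)
- P(+|D) = 0.9500 (sensitivity)
- P(-|¬D) = 0.8407 (specificity)
- P(+|¬D) = 0.1593 (false positive rate = 1 - specificity)

Step 1: Find P(+)
P(+) = P(+|D)P(D) + P(+|¬D)P(¬D)
     = 0.9500 × 0.0457 + 0.1593 × 0.9543
     = 0.04341500 + 0.15201999
     = 0.19543499

Step 2: Apply Bayes' theorem for P(D|+)
P(D|+) = P(+|D)P(D) / P(+)
       = 0.04341500 / 0.19543499
       = 0.2221


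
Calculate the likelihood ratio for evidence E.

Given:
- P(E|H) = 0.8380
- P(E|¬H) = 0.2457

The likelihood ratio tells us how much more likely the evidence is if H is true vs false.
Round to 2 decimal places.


Likelihood Ratio (LR) = P(E|H) / P(E|¬H)

LR = 0.8380 / 0.2457
   = 3.41

The evidence is 3.41 times more likely if H is true than if H is false.
Because LR exceeds 1, E is evidence for H.


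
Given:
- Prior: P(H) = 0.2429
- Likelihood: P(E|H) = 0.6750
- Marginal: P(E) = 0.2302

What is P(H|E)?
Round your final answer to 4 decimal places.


Using Bayes' theorem:

P(H|E) = P(E|H) × P(H) / P(E)
       = 0.6750 × 0.2429 / 0.2302
       = 0.16395750 / 0.2302
       = 0.7122

The evidence strengthens our belief in H.
Prior: 0.2429 → Posterior: 0.7122


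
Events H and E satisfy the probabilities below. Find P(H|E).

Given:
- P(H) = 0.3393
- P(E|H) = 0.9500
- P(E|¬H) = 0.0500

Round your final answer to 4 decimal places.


Bayes' theorem: P(H|E) = P(E|H) × P(H) / P(E)

Step 1: Calculate P(E) using law of total probability
P(E) = P(E|H)P(H) + P(E|¬H)P(¬H)
     = 0.9500 × 0.3393 + 0.0500 × 0.6607
     = 0.32233500 + 0.03303500
     = 0.35537000

Step 2: Apply Bayes' theorem
P(H|E) = P(E|H) × P(H) / P(E)
       = 0.32233500 / 0.35537000
       = 0.9070


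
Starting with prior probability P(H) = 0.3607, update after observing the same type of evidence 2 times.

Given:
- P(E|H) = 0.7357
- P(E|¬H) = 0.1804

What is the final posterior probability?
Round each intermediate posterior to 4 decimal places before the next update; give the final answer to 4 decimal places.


Sequential Bayesian updating:

Initial prior: P(H) = 0.3607

Update 1:
  P(E) = 0.7357 × 0.3607 + 0.1804 × 0.6393 = 0.26536699 + 0.11532972 = 0.38069671
  P(H|E) = 0.26536699 / 0.38069671 = 0.6971

Update 2:
  P(E) = 0.7357 × 0.6971 + 0.1804 × 0.3029 = 0.51285647 + 0.05464316 = 0.56749963
  P(H|E) = 0.51285647 / 0.56749963 = 0.9037

Final posterior: 0.9037


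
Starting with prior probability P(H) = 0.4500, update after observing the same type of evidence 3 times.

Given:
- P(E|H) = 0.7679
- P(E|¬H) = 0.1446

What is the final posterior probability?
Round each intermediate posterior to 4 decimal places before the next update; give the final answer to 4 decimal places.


Sequential Bayesian updating:

Initial prior: P(H) = 0.4500

Update 1:
  P(E) = 0.7679 × 0.4500 + 0.1446 × 0.5500 = 0.34555500 + 0.07953000 = 0.42508500
  P(H|E) = 0.34555500 / 0.42508500 = 0.8129

Update 2:
  P(E) = 0.7679 × 0.8129 + 0.1446 × 0.1871 = 0.62422591 + 0.02705466 = 0.65128057
  P(H|E) = 0.62422591 / 0.65128057 = 0.9585

Update 3:
  P(E) = 0.7679 × 0.9585 + 0.1446 × 0.0415 = 0.73603215 + 0.00600090 = 0.74203305
  P(H|E) = 0.73603215 / 0.74203305 = 0.9919

Final posterior: 0.9919


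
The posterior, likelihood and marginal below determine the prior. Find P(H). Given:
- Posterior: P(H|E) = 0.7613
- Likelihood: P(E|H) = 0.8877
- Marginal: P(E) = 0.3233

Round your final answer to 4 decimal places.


From Bayes' theorem: P(H|E) = P(E|H) × P(H) / P(E)

Rearranging for P(H):
P(H) = P(H|E) × P(E) / P(E|H)
     = 0.7613 × 0.3233 / 0.8877
     = 0.24612829 / 0.8877
     = 0.2773


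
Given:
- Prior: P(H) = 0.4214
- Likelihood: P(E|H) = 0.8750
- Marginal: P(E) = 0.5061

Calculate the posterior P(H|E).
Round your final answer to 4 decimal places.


Using Bayes' theorem:

P(H|E) = P(E|H) × P(H) / P(E)
       = 0.8750 × 0.4214 / 0.5061
       = 0.36872500 / 0.5061
       = 0.7286

The evidence strengthens our belief in H.
Prior: 0.4214 → Posterior: 0.7286


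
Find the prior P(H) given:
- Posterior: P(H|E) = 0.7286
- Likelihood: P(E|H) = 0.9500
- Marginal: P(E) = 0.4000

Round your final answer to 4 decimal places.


From Bayes' theorem: P(H|E) = P(E|H) × P(H) / P(E)

Rearranging for P(H):
P(H) = P(H|E) × P(E) / P(E|H)
     = 0.7286 × 0.4000 / 0.9500
     = 0.29144000 / 0.9500
     = 0.3068


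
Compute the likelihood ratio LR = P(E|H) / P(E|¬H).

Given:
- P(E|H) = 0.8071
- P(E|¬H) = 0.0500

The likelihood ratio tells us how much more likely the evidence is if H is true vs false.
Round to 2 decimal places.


Likelihood Ratio (LR) = P(E|H) / P(E|¬H)

LR = 0.8071 / 0.0500
   = 16.14

The evidence is 16.14 times more likely if H is true than if H is false.
Since LR > 1, the evidence supports H over ¬H.


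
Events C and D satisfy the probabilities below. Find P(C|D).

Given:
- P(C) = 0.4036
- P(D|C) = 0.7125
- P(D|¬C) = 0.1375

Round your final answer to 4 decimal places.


Bayes' theorem: P(C|D) = P(D|C) × P(C) / P(D)

Step 1: Calculate P(D) using law of total probability
P(D) = P(D|C)P(C) + P(D|¬C)P(¬C)
     = 0.7125 × 0.4036 + 0.1375 × 0.5964
     = 0.28756500 + 0.08200500
     = 0.36957000

Step 2: Apply Bayes' theorem
P(C|D) = P(D|C) × P(C) / P(D)
       = 0.28756500 / 0.36957000
       = 0.7781


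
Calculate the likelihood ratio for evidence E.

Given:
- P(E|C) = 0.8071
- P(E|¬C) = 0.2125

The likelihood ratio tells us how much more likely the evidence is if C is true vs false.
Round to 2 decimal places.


Likelihood Ratio (LR) = P(E|C) / P(E|¬C)

LR = 0.8071 / 0.2125
   = 3.80

The evidence is 3.80 times more likely if C is true than if C is false.
Because LR exceeds 1, E is evidence for C.


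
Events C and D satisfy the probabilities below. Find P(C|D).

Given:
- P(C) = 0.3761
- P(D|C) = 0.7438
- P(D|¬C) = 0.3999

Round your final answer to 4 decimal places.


Bayes' theorem: P(C|D) = P(D|C) × P(C) / P(D)

Step 1: Calculate P(D) using law of total probability
P(D) = P(D|C)P(C) + P(D|¬C)P(¬C)
     = 0.7438 × 0.3761 + 0.3999 × 0.6239
     = 0.27974318 + 0.24949761
     = 0.52924079

Step 2: Apply Bayes' theorem
P(C|D) = P(D|C) × P(C) / P(D)
       = 0.27974318 / 0.52924079
       = 0.5286


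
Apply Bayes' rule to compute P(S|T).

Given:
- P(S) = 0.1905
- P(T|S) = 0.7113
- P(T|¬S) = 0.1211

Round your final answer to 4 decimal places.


Bayes' theorem: P(S|T) = P(T|S) × P(S) / P(T)

Step 1: Calculate P(T) using law of total probability
P(T) = P(T|S)P(S) + P(T|¬S)P(¬S)
     = 0.7113 × 0.1905 + 0.1211 × 0.8095
     = 0.13550265 + 0.09803045
     = 0.23353310

Step 2: Apply Bayes' theorem
P(S|T) = P(T|S) × P(S) / P(T)
       = 0.13550265 / 0.23353310
       = 0.5802


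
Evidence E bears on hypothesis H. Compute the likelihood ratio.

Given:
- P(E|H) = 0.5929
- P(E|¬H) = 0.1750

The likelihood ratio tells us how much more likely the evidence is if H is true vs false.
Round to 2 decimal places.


Likelihood Ratio (LR) = P(E|H) / P(E|¬H)

LR = 0.5929 / 0.1750
   = 3.39

The evidence is 3.39 times more likely if H is true than if H is false.
Since LR > 1, the evidence supports H over ¬H.


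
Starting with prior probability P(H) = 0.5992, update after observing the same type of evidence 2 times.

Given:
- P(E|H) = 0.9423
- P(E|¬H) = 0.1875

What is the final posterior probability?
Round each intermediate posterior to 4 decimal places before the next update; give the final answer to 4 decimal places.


Sequential Bayesian updating:

Initial prior: P(H) = 0.5992

Update 1:
  P(E) = 0.9423 × 0.5992 + 0.1875 × 0.4008 = 0.56462616 + 0.07515000 = 0.63977616
  P(H|E) = 0.56462616 / 0.63977616 = 0.8825

Update 2:
  P(E) = 0.9423 × 0.8825 + 0.1875 × 0.1175 = 0.83157975 + 0.02203125 = 0.85361100
  P(H|E) = 0.83157975 / 0.85361100 = 0.9742

Final posterior: 0.9742


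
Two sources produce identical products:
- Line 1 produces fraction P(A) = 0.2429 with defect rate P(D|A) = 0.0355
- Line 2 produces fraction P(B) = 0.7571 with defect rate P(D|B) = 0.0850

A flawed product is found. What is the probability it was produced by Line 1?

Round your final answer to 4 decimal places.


Let A = from Line 1, D = flawed

Given:
- P(A) = 0.2429, P(B) = 0.7571
- P(D|A) = 0.0355, P(D|B) = 0.0850

Step 1: Find P(D)
P(D) = P(D|A)P(A) + P(D|B)P(B)
     = 0.0355 × 0.2429 + 0.0850 × 0.7571
     = 0.00862295 + 0.06435350
     = 0.07297645

Step 2: Apply Bayes' theorem
P(A|D) = P(D|A)P(A) / P(D)
       = 0.00862295 / 0.07297645
       = 0.1182


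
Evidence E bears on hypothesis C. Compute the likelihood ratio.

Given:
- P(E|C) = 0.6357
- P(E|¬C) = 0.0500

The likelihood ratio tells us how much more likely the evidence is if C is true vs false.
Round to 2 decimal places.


Likelihood Ratio (LR) = P(E|C) / P(E|¬C)

LR = 0.6357 / 0.0500
   = 12.71

The evidence is 12.71 times more likely if C is true than if C is false.
LR > 1, so observing E raises the odds in favor of C.


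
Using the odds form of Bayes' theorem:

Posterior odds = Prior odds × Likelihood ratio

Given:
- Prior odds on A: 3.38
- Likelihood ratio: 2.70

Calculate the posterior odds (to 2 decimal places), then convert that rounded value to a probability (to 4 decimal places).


Step 1: Calculate posterior odds
Posterior odds = Prior odds × LR
               = 3.38 × 2.70
               = 9.13

Step 2: Convert to probability
P(A|E) = Posterior odds / (1 + Posterior odds)
       = 9.13 / (1 + 9.13)
       = 9.13 / 10.13
       = 0.9013

The evidence increased P(A) from 0.7717 to 0.9013.


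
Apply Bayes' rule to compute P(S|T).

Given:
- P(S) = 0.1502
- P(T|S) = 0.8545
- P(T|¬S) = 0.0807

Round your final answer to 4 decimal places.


Bayes' theorem: P(S|T) = P(T|S) × P(S) / P(T)

Step 1: Calculate P(T) using law of total probability
P(T) = P(T|S)P(S) + P(T|¬S)P(¬S)
     = 0.8545 × 0.1502 + 0.0807 × 0.8498
     = 0.12834590 + 0.06857886
     = 0.19692476

Step 2: Apply Bayes' theorem
P(S|T) = P(T|S) × P(S) / P(T)
       = 0.12834590 / 0.19692476
       = 0.6518


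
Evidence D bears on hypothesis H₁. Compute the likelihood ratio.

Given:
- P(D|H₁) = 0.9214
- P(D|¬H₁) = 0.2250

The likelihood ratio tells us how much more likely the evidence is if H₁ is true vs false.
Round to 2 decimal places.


Likelihood Ratio (LR) = P(D|H₁) / P(D|¬H₁)

LR = 0.9214 / 0.2250
   = 4.10

The evidence is 4.10 times more likely if H₁ is true than if H₁ is false.
Because LR exceeds 1, D is evidence for H₁.


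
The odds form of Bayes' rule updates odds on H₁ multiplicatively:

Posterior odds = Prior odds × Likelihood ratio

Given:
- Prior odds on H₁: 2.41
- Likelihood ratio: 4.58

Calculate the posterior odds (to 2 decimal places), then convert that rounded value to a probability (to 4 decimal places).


Step 1: Calculate posterior odds
Posterior odds = Prior odds × LR
               = 2.41 × 4.58
               = 11.04

Step 2: Convert to probability
P(H₁|E) = Posterior odds / (1 + Posterior odds)
       = 11.04 / (1 + 11.04)
       = 11.04 / 12.04
       = 0.9169

The evidence increased P(H₁) from 0.7067 to 0.9169.


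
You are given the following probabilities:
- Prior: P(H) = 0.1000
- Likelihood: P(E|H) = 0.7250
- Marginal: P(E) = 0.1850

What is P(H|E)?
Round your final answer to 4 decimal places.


Using Bayes' theorem:

P(H|E) = P(E|H) × P(H) / P(E)
       = 0.7250 × 0.1000 / 0.1850
       = 0.07250000 / 0.1850
       = 0.3919

The evidence strengthens our belief in H.
Prior: 0.1000 → Posterior: 0.3919


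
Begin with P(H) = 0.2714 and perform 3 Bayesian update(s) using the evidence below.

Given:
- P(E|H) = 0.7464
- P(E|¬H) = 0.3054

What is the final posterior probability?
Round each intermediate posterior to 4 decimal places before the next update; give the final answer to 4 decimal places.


Sequential Bayesian updating:

Initial prior: P(H) = 0.2714

Update 1:
  P(E) = 0.7464 × 0.2714 + 0.3054 × 0.7286 = 0.20257296 + 0.22251444 = 0.42508740
  P(H|E) = 0.20257296 / 0.42508740 = 0.4765

Update 2:
  P(E) = 0.7464 × 0.4765 + 0.3054 × 0.5235 = 0.35565960 + 0.15987690 = 0.51553650
  P(H|E) = 0.35565960 / 0.51553650 = 0.6899

Update 3:
  P(E) = 0.7464 × 0.6899 + 0.3054 × 0.3101 = 0.51494136 + 0.09470454 = 0.60964590
  P(H|E) = 0.51494136 / 0.60964590 = 0.8447

Final posterior: 0.8447


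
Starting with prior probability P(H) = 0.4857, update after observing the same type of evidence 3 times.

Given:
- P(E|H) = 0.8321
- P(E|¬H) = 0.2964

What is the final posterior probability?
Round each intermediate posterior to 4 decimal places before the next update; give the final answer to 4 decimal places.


Sequential Bayesian updating:

Initial prior: P(H) = 0.4857

Update 1:
  P(E) = 0.8321 × 0.4857 + 0.2964 × 0.5143 = 0.40415097 + 0.15243852 = 0.55658949
  P(H|E) = 0.40415097 / 0.55658949 = 0.7261

Update 2:
  P(E) = 0.8321 × 0.7261 + 0.2964 × 0.2739 = 0.60418781 + 0.08118396 = 0.68537177
  P(H|E) = 0.60418781 / 0.68537177 = 0.8815

Update 3:
  P(E) = 0.8321 × 0.8815 + 0.2964 × 0.1185 = 0.73349615 + 0.03512340 = 0.76861955
  P(H|E) = 0.73349615 / 0.76861955 = 0.9543

Final posterior: 0.9543


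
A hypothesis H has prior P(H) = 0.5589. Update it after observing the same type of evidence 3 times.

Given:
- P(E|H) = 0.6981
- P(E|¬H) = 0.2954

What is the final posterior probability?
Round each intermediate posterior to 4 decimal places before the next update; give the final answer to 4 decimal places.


Sequential Bayesian updating:

Initial prior: P(H) = 0.5589

Update 1:
  P(E) = 0.6981 × 0.5589 + 0.2954 × 0.4411 = 0.39016809 + 0.13030094 = 0.52046903
  P(H|E) = 0.39016809 / 0.52046903 = 0.7496

Update 2:
  P(E) = 0.6981 × 0.7496 + 0.2954 × 0.2504 = 0.52329576 + 0.07396816 = 0.59726392
  P(H|E) = 0.52329576 / 0.59726392 = 0.8762

Update 3:
  P(E) = 0.6981 × 0.8762 + 0.2954 × 0.1238 = 0.61167522 + 0.03657052 = 0.64824574
  P(H|E) = 0.61167522 / 0.64824574 = 0.9436

Final posterior: 0.9436


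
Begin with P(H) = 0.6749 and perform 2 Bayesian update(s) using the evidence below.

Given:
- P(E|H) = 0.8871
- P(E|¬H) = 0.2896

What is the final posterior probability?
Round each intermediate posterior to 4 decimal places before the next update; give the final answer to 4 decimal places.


Sequential Bayesian updating:

Initial prior: P(H) = 0.6749

Update 1:
  P(E) = 0.8871 × 0.6749 + 0.2896 × 0.3251 = 0.59870379 + 0.09414896 = 0.69285275
  P(H|E) = 0.59870379 / 0.69285275 = 0.8641

Update 2:
  P(E) = 0.8871 × 0.8641 + 0.2896 × 0.1359 = 0.76654311 + 0.03935664 = 0.80589975
  P(H|E) = 0.76654311 / 0.80589975 = 0.9512

Final posterior: 0.9512


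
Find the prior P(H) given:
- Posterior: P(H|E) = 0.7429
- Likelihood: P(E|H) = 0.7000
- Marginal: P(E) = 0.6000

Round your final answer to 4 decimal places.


From Bayes' theorem: P(H|E) = P(E|H) × P(H) / P(E)

Rearranging for P(H):
P(H) = P(H|E) × P(E) / P(E|H)
     = 0.7429 × 0.6000 / 0.7000
     = 0.44574000 / 0.7000
     = 0.6368


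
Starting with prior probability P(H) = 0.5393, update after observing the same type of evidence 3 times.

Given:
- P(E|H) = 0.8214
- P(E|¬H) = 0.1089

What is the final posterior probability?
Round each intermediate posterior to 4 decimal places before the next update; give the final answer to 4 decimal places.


Sequential Bayesian updating:

Initial prior: P(H) = 0.5393

Update 1:
  P(E) = 0.8214 × 0.5393 + 0.1089 × 0.4607 = 0.44298102 + 0.05017023 = 0.49315125
  P(H|E) = 0.44298102 / 0.49315125 = 0.8983

Update 2:
  P(E) = 0.8214 × 0.8983 + 0.1089 × 0.1017 = 0.73786362 + 0.01107513 = 0.74893875
  P(H|E) = 0.73786362 / 0.74893875 = 0.9852

Update 3:
  P(E) = 0.8214 × 0.9852 + 0.1089 × 0.0148 = 0.80924328 + 0.00161172 = 0.81085500
  P(H|E) = 0.80924328 / 0.81085500 = 0.9980

Final posterior: 0.9980


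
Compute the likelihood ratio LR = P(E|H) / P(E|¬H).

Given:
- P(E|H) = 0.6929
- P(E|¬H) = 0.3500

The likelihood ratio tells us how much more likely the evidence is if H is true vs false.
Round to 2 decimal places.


Likelihood Ratio (LR) = P(E|H) / P(E|¬H)

LR = 0.6929 / 0.3500
   = 1.98

The evidence is 1.98 times more likely if H is true than if H is false.
LR > 1, so observing E raises the odds in favor of H.


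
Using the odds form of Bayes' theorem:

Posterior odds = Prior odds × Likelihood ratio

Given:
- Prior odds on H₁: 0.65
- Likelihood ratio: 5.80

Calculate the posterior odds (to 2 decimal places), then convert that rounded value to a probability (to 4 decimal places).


Step 1: Calculate posterior odds
Posterior odds = Prior odds × LR
               = 0.65 × 5.80
               = 3.77

Step 2: Convert to probability
P(H₁|E) = Posterior odds / (1 + Posterior odds)
       = 3.77 / (1 + 3.77)
       = 3.77 / 4.77
       = 0.7904

The evidence increased P(H₁) from 0.3939 to 0.7904.


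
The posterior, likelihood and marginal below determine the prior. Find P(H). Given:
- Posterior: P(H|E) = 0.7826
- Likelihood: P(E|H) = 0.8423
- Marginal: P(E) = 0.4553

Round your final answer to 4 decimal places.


From Bayes' theorem: P(H|E) = P(E|H) × P(H) / P(E)

Rearranging for P(H):
P(H) = P(H|E) × P(E) / P(E|H)
     = 0.7826 × 0.4553 / 0.8423
     = 0.35631778 / 0.8423
     = 0.4230


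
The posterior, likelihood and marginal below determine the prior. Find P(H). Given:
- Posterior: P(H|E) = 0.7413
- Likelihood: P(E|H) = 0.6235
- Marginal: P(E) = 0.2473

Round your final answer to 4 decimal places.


From Bayes' theorem: P(H|E) = P(E|H) × P(H) / P(E)

Rearranging for P(H):
P(H) = P(H|E) × P(E) / P(E|H)
     = 0.7413 × 0.2473 / 0.6235
     = 0.18332349 / 0.6235
     = 0.2940


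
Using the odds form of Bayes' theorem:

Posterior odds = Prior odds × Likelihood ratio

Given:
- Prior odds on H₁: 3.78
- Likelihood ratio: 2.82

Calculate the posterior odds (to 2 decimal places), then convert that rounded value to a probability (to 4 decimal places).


Step 1: Calculate posterior odds
Posterior odds = Prior odds × LR
               = 3.78 × 2.82
               = 10.66

Step 2: Convert to probability
P(H₁|E) = Posterior odds / (1 + Posterior odds)
       = 10.66 / (1 + 10.66)
       = 10.66 / 11.66
       = 0.9142

The evidence increased P(H₁) from 0.7908 to 0.9142.


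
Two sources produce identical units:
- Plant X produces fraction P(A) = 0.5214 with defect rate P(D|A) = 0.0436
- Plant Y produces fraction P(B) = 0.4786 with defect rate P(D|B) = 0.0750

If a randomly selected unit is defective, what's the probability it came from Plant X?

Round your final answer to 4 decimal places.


Let A = from Plant X, D = defective

Given:
- P(A) = 0.5214, P(B) = 0.4786
- P(D|A) = 0.0436, P(D|B) = 0.0750

Step 1: Find P(D)
P(D) = P(D|A)P(A) + P(D|B)P(B)
     = 0.0436 × 0.5214 + 0.0750 × 0.4786
     = 0.02273304 + 0.03589500
     = 0.05862804

Step 2: Apply Bayes' theorem
P(A|D) = P(D|A)P(A) / P(D)
       = 0.02273304 / 0.05862804
       = 0.3878


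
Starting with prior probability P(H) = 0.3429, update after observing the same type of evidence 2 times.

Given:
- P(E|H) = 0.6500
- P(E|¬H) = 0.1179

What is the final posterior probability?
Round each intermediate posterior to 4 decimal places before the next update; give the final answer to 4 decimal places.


Sequential Bayesian updating:

Initial prior: P(H) = 0.3429

Update 1:
  P(E) = 0.6500 × 0.3429 + 0.1179 × 0.6571 = 0.22288500 + 0.07747209 = 0.30035709
  P(H|E) = 0.22288500 / 0.30035709 = 0.7421

Update 2:
  P(E) = 0.6500 × 0.7421 + 0.1179 × 0.2579 = 0.48236500 + 0.03040641 = 0.51277141
  P(H|E) = 0.48236500 / 0.51277141 = 0.9407

Final posterior: 0.9407


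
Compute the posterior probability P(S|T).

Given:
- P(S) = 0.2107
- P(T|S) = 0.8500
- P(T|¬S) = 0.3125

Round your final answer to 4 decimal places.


Bayes' theorem: P(S|T) = P(T|S) × P(S) / P(T)

Step 1: Calculate P(T) using law of total probability
P(T) = P(T|S)P(S) + P(T|¬S)P(¬S)
     = 0.8500 × 0.2107 + 0.3125 × 0.7893
     = 0.17909500 + 0.24665625
     = 0.42575125

Step 2: Apply Bayes' theorem
P(S|T) = P(T|S) × P(S) / P(T)
       = 0.17909500 / 0.42575125
       = 0.4207


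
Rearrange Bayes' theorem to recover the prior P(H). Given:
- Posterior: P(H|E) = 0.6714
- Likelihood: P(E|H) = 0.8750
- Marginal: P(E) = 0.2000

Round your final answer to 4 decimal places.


From Bayes' theorem: P(H|E) = P(E|H) × P(H) / P(E)

Rearranging for P(H):
P(H) = P(H|E) × P(E) / P(E|H)
     = 0.6714 × 0.2000 / 0.8750
     = 0.13428000 / 0.8750
     = 0.1535


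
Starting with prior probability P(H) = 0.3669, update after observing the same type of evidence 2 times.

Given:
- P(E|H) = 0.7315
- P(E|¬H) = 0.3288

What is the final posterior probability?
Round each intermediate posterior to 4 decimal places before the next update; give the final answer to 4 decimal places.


Sequential Bayesian updating:

Initial prior: P(H) = 0.3669

Update 1:
  P(E) = 0.7315 × 0.3669 + 0.3288 × 0.6331 = 0.26838735 + 0.20816328 = 0.47655063
  P(H|E) = 0.26838735 / 0.47655063 = 0.5632

Update 2:
  P(E) = 0.7315 × 0.5632 + 0.3288 × 0.4368 = 0.41198080 + 0.14361984 = 0.55560064
  P(H|E) = 0.41198080 / 0.55560064 = 0.7415

Final posterior: 0.7415


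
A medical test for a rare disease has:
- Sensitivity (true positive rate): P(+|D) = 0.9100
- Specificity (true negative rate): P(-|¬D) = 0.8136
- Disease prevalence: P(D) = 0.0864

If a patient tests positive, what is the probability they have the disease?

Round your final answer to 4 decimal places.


Let D = has disease, + = positive test

Given:
- P(D) = 0.0864 (prevalence)
- P(+|D) = 0.9100 (sensitivity)
- P(-|¬D) = 0.8136 (specificity)
- P(+|¬D) = 0.1864 (false positive rate = 1 - specificity)

Step 1: Find P(+)
P(+) = P(+|D)P(D) + P(+|¬D)P(¬D)
     = 0.9100 × 0.0864 + 0.1864 × 0.9136
     = 0.07862400 + 0.17029504
     = 0.24891904

Step 2: Apply Bayes' theorem for P(D|+)
P(D|+) = P(+|D)P(D) / P(+)
       = 0.07862400 / 0.24891904
       = 0.3159


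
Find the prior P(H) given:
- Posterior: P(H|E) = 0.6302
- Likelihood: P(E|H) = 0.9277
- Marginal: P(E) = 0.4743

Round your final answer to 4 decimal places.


From Bayes' theorem: P(H|E) = P(E|H) × P(H) / P(E)

Rearranging for P(H):
P(H) = P(H|E) × P(E) / P(E|H)
     = 0.6302 × 0.4743 / 0.9277
     = 0.29890386 / 0.9277
     = 0.3222


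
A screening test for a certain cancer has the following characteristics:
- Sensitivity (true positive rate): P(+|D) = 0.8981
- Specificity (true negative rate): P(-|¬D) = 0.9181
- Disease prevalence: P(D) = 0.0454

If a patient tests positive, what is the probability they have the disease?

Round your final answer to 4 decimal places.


Let D = has disease, + = positive test

Given:
- P(D) = 0.0454 (prevalence)
- P(+|D) = 0.8981 (sensitivity)
- P(-|¬D) = 0.9181 (specificity)
- P(+|¬D) = 0.0819 (false positive rate = 1 - specificity)

Step 1: Find P(+)
P(+) = P(+|D)P(D) + P(+|¬D)P(¬D)
     = 0.8981 × 0.0454 + 0.0819 × 0.9546
     = 0.04077374 + 0.07818174
     = 0.11895548

Step 2: Apply Bayes' theorem for P(D|+)
P(D|+) = P(+|D)P(D) / P(+)
       = 0.04077374 / 0.11895548
       = 0.3428


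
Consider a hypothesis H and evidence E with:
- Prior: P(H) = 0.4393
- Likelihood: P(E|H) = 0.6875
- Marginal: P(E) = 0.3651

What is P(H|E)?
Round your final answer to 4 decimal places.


Using Bayes' theorem:

P(H|E) = P(E|H) × P(H) / P(E)
       = 0.6875 × 0.4393 / 0.3651
       = 0.30201875 / 0.3651
       = 0.8272

The evidence strengthens our belief in H.
Prior: 0.4393 → Posterior: 0.8272


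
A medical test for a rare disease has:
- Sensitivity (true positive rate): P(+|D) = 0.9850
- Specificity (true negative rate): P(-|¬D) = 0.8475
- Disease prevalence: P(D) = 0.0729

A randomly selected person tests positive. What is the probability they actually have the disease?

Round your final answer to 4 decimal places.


Let D = has disease, + = positive test

Given:
- P(D) = 0.0729 (prevalence)
- P(+|D) = 0.9850 (sensitivity)
- P(-|¬D) = 0.8475 (specificity)
- P(+|¬D) = 0.1525 (false positive rate = 1 - specificity)

Step 1: Find P(+)
P(+) = P(+|D)P(D) + P(+|¬D)P(¬D)
     = 0.9850 × 0.0729 + 0.1525 × 0.9271
     = 0.07180650 + 0.14138275
     = 0.21318925

Step 2: Apply Bayes' theorem for P(D|+)
P(D|+) = P(+|D)P(D) / P(+)
       = 0.07180650 / 0.21318925
       = 0.3368


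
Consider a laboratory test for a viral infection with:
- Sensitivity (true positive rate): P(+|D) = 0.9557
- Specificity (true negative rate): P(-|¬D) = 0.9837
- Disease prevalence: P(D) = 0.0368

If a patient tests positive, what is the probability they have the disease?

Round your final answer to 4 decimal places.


Let D = has disease, + = positive test

Given:
- P(D) = 0.0368 (prevalence)
- P(+|D) = 0.9557 (sensitivity)
- P(-|¬D) = 0.9837 (specificity)
- P(+|¬D) = 0.0163 (false positive rate = 1 - specificity)

Step 1: Find P(+)
P(+) = P(+|D)P(D) + P(+|¬D)P(¬D)
     = 0.9557 × 0.0368 + 0.0163 × 0.9632
     = 0.03516976 + 0.01570016
     = 0.05086992

Step 2: Apply Bayes' theorem for P(D|+)
P(D|+) = P(+|D)P(D) / P(+)
       = 0.03516976 / 0.05086992
       = 0.6914
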